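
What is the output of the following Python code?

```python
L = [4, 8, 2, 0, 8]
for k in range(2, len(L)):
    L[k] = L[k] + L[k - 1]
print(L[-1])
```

k=2: L[2] = 2+8 = 10 → [4, 8, 10, 0, 8]
k=3: L[3] = 0+10 = 10 → [4, 8, 10, 10, 8]
k=4: L[4] = 8+10 = 18 → [4, 8, 10, 10, 18]

18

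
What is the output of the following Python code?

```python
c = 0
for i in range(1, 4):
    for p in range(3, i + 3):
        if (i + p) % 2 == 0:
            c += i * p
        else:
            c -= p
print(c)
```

28

i=1,p=3: even sum, c = 0+3 = 3
i=2,p=3: odd sum, c = 3-3 = 0
i=2,p=4: even sum, c = 0+8 = 8
i=3,p=3: even sum, c = 8+9 = 17
i=3,p=4: odd sum, c = 17-4 = 13
i=3,p=5: even sum, c = 13+15 = 28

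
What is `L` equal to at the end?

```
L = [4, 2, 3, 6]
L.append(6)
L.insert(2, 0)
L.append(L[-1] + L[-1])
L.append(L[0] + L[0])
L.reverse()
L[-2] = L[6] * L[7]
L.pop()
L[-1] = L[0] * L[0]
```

[8, 12, 6, 6, 3, 0, 64]

append 6 → [4, 2, 3, 6, 6]
insert 0 at 2 → [4, 2, 0, 3, 6, 6]
append L[-1]+L[-1] = 6+6 = 12 → [4, 2, 0, 3, 6, 6, 12]
append L[0]+L[0] = 4+4 = 8 → [4, 2, 0, 3, 6, 6, 12, 8]
reverse → [8, 12, 6, 6, 3, 0, 2, 4]
L[-2] = L[6]*L[7] = 2*4 = 8 → [8, 12, 6, 6, 3, 0, 8, 4]
pop() removes 4 → [8, 12, 6, 6, 3, 0, 8]
L[-1] = L[0]*L[0] = 8*8 = 64 → [8, 12, 6, 6, 3, 0, 64]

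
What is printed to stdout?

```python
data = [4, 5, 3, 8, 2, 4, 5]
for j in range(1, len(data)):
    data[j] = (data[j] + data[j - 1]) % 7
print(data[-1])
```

3

j=1: data[1] = (5+4)%7 = 2 → [4, 2, 3, 8, 2, 4, 5]
j=2: data[2] = (3+2)%7 = 5 → [4, 2, 5, 8, 2, 4, 5]
j=3: data[3] = (8+5)%7 = 6 → [4, 2, 5, 6, 2, 4, 5]
j=4: data[4] = (2+6)%7 = 1 → [4, 2, 5, 6, 1, 4, 5]
j=5: data[5] = (4+1)%7 = 5 → [4, 2, 5, 6, 1, 5, 5]
j=6: data[6] = (5+5)%7 = 3 → [4, 2, 5, 6, 1, 5, 3]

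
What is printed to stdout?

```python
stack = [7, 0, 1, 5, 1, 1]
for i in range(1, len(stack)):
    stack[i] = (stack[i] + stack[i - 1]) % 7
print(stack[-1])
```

i=1: stack[1] = (0+7)%7 = 0 → [7, 0, 1, 5, 1, 1]
i=2: stack[2] = (1+0)%7 = 1 → [7, 0, 1, 5, 1, 1]
i=3: stack[3] = (5+1)%7 = 6 → [7, 0, 1, 6, 1, 1]
i=4: stack[4] = (1+6)%7 = 0 → [7, 0, 1, 6, 0, 1]
i=5: stack[5] = (1+0)%7 = 1 → [7, 0, 1, 6, 0, 1]

1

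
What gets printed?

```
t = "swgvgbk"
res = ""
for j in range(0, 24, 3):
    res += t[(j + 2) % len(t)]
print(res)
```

gbwgsvkg

j=0: add t[2]='g' → 'g'
j=3: add t[5]='b' → 'gb'
j=6: add t[1]='w' → 'gbw'
j=9: add t[4]='g' → 'gbwg'
j=12: add t[0]='s' → 'gbwgs'
j=15: add t[3]='v' → 'gbwgsv'
j=18: add t[6]='k' → 'gbwgsvk'
j=21: add t[2]='g' → 'gbwgsvkg'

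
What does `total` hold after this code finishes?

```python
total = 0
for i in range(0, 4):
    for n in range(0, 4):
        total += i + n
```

i=0,n=0: total = 0+0 = 0
i=0,n=1: total = 0+1 = 1
i=0,n=2: total = 1+2 = 3
i=0,n=3: total = 3+3 = 6
i=1,n=0: total = 6+1 = 7
i=1,n=1: total = 7+2 = 9
i=1,n=2: total = 9+3 = 12
i=1,n=3: total = 12+4 = 16
i=2,n=0: total = 16+2 = 18
i=2,n=1: total = 18+3 = 21
i=2,n=2: total = 21+4 = 25
i=2,n=3: total = 25+5 = 30
i=3,n=0: total = 30+3 = 33
i=3,n=1: total = 33+4 = 37
i=3,n=2: total = 37+5 = 42
i=3,n=3: total = 42+6 = 48

48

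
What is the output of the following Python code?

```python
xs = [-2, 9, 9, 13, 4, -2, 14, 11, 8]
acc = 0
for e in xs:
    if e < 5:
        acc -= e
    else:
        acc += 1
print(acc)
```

e=-2: <5, acc = 0-(-2) = 2
e=9: not <5, acc = 2+1 = 3
e=9: not <5, acc = 3+1 = 4
e=13: not <5, acc = 4+1 = 5
e=4: <5, acc = 5-4 = 1
e=-2: <5, acc = 1-(-2) = 3
e=14: not <5, acc = 3+1 = 4
e=11: not <5, acc = 4+1 = 5
e=8: not <5, acc = 5+1 = 6

6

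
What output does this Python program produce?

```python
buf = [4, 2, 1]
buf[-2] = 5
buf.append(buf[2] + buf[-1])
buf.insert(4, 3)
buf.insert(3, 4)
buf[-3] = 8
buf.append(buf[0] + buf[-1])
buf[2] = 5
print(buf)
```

buf[-2] = 5 → [4, 5, 1]
append buf[2]+buf[-1] = 1+1 = 2 → [4, 5, 1, 2]
insert 3 at 4 → [4, 5, 1, 2, 3]
insert 4 at 3 → [4, 5, 1, 4, 2, 3]
buf[-3] = 8 → [4, 5, 1, 8, 2, 3]
append buf[0]+buf[-1] = 4+3 = 7 → [4, 5, 1, 8, 2, 3, 7]
buf[2] = 5 → [4, 5, 5, 8, 2, 3, 7]

[4, 5, 5, 8, 2, 3, 7]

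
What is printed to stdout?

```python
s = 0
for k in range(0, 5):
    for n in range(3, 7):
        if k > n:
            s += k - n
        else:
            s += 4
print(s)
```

k=0,n=3: not 0>3, s = 0+4 = 4
k=0,n=4: not 0>4, s = 4+4 = 8
k=0,n=5: not 0>5, s = 8+4 = 12
k=0,n=6: not 0>6, s = 12+4 = 16
k=1,n=3: not 1>3, s = 16+4 = 20
k=1,n=4: not 1>4, s = 20+4 = 24
k=1,n=5: not 1>5, s = 24+4 = 28
k=1,n=6: not 1>6, s = 28+4 = 32
k=2,n=3: not 2>3, s = 32+4 = 36
k=2,n=4: not 2>4, s = 36+4 = 40
k=2,n=5: not 2>5, s = 40+4 = 44
k=2,n=6: not 2>6, s = 44+4 = 48
k=3,n=3: not 3>3, s = 48+4 = 52
k=3,n=4: not 3>4, s = 52+4 = 56
k=3,n=5: not 3>5, s = 56+4 = 60
k=3,n=6: not 3>6, s = 60+4 = 64
k=4,n=3: 4>3, s = 64+1 = 65
k=4,n=4: not 4>4, s = 65+4 = 69
k=4,n=5: not 4>5, s = 69+4 = 73
k=4,n=6: not 4>6, s = 73+4 = 77

77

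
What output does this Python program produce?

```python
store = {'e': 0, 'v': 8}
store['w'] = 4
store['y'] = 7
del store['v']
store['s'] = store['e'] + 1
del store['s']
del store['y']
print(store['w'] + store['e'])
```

store['w'] = 4 → {'e': 0, 'v': 8, 'w': 4}
store['y'] = 7 → {'e': 0, 'v': 8, 'w': 4, 'y': 7}
del 'v' → {'e': 0, 'w': 4, 'y': 7}
store['s'] = store['e']+1 = 1 → {'e': 0, 'w': 4, 'y': 7, 's': 1}
del 's' → {'e': 0, 'w': 4, 'y': 7}
del 'y' → {'e': 0, 'w': 4}
store['w']+store['e'] = 4+0 = 4

4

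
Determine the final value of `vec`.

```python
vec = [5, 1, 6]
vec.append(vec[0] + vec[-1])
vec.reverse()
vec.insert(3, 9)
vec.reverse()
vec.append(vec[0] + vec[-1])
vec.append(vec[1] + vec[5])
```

[5, 9, 1, 6, 11, 16, 25]

append vec[0]+vec[-1] = 5+6 = 11 → [5, 1, 6, 11]
reverse → [11, 6, 1, 5]
insert 9 at 3 → [11, 6, 1, 9, 5]
reverse → [5, 9, 1, 6, 11]
append vec[0]+vec[-1] = 5+11 = 16 → [5, 9, 1, 6, 11, 16]
append vec[1]+vec[5] = 9+16 = 25 → [5, 9, 1, 6, 11, 16, 25]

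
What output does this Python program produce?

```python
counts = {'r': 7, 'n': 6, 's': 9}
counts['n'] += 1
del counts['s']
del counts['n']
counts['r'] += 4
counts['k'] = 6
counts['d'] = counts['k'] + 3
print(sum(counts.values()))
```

26

counts['n'] = 6+1 = 7 → {'r': 7, 'n': 7, 's': 9}
del 's' → {'r': 7, 'n': 7}
del 'n' → {'r': 7}
counts['r'] = 7+4 = 11 → {'r': 11}
counts['k'] = 6 → {'r': 11, 'k': 6}
counts['d'] = counts['k']+3 = 9 → {'r': 11, 'k': 6, 'd': 9}
sum of values = 26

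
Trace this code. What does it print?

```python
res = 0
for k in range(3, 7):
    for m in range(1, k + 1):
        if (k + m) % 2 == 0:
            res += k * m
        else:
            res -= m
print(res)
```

k=3,m=1: even sum, res = 0+3 = 3
k=3,m=2: odd sum, res = 3-2 = 1
k=3,m=3: even sum, res = 1+9 = 10
k=4,m=1: odd sum, res = 10-1 = 9
k=4,m=2: even sum, res = 9+8 = 17
k=4,m=3: odd sum, res = 17-3 = 14
k=4,m=4: even sum, res = 14+16 = 30
k=5,m=1: even sum, res = 30+5 = 35
k=5,m=2: odd sum, res = 35-2 = 33
k=5,m=3: even sum, res = 33+15 = 48
k=5,m=4: odd sum, res = 48-4 = 44
k=5,m=5: even sum, res = 44+25 = 69
k=6,m=1: odd sum, res = 69-1 = 68
k=6,m=2: even sum, res = 68+12 = 80
k=6,m=3: odd sum, res = 80-3 = 77
k=6,m=4: even sum, res = 77+24 = 101
k=6,m=5: odd sum, res = 101-5 = 96
k=6,m=6: even sum, res = 96+36 = 132

132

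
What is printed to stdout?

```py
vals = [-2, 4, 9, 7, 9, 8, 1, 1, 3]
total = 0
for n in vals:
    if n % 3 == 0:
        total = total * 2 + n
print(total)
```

57

n=-2: not %3==0
n=4: not %3==0
n=9: %3==0, total = 0*2+9 = 9
n=7: not %3==0
n=9: %3==0, total = 9*2+9 = 27
n=8: not %3==0
n=1: not %3==0
n=1: not %3==0
n=3: %3==0, total = 27*2+3 = 57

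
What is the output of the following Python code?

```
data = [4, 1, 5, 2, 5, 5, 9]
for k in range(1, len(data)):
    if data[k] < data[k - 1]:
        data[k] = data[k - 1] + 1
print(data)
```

k=1: 1<4, data[1] = 4+1 = 5 → [4, 5, 5, 2, 5, 5, 9]
k=2: 5>=5, unchanged → [4, 5, 5, 2, 5, 5, 9]
k=3: 2<5, data[3] = 5+1 = 6 → [4, 5, 5, 6, 5, 5, 9]
k=4: 5<6, data[4] = 6+1 = 7 → [4, 5, 5, 6, 7, 5, 9]
k=5: 5<7, data[5] = 7+1 = 8 → [4, 5, 5, 6, 7, 8, 9]
k=6: 9>=8, unchanged → [4, 5, 5, 6, 7, 8, 9]

[4, 5, 5, 6, 7, 8, 9]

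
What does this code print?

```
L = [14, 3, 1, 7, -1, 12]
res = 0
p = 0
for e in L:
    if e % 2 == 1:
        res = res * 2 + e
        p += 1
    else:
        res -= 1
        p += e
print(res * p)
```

e=14: not odd, res = 0-1 = -1; p=14
e=3: odd, res = (-1)*2+3 = 1; p=15
e=1: odd, res = 1*2+1 = 3; p=16
e=7: odd, res = 3*2+7 = 13; p=17
e=-1: odd, res = 13*2+(-1) = 25; p=18
e=12: not odd, res = 25-1 = 24; p=30
res*p = 24*30 = 720

720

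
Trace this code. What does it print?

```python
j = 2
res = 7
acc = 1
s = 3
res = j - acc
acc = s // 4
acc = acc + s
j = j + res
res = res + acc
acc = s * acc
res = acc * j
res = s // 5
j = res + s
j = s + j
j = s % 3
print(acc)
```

9

res = 2-1 = 1
acc = 3//4 = 0
acc = 0+3 = 3
j = 2+1 = 3
res = 1+3 = 4
acc = 3*3 = 9
res = 9*3 = 27
res = 3//5 = 0
j = 0+3 = 3
j = 3+3 = 6
j = 3%3 = 0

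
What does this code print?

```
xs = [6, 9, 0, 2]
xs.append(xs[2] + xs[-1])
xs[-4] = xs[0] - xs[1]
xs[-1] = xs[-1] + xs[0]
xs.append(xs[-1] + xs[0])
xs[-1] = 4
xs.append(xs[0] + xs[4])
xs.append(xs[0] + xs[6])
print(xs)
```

append xs[2]+xs[-1] = 0+2 = 2 → [6, 9, 0, 2, 2]
xs[-4] = xs[0]-xs[1] = 6-9 = -3 → [6, -3, 0, 2, 2]
xs[-1] = xs[-1]+xs[0] = 2+6 = 8 → [6, -3, 0, 2, 8]
append xs[-1]+xs[0] = 8+6 = 14 → [6, -3, 0, 2, 8, 14]
xs[-1] = 4 → [6, -3, 0, 2, 8, 4]
append xs[0]+xs[4] = 6+8 = 14 → [6, -3, 0, 2, 8, 4, 14]
append xs[0]+xs[6] = 6+14 = 20 → [6, -3, 0, 2, 8, 4, 14, 20]

[6, -3, 0, 2, 8, 4, 14, 20]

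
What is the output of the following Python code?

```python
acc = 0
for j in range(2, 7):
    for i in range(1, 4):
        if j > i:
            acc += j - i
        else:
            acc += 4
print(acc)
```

43

j=2,i=1: 2>1, acc = 0+1 = 1
j=2,i=2: not 2>2, acc = 1+4 = 5
j=2,i=3: not 2>3, acc = 5+4 = 9
j=3,i=1: 3>1, acc = 9+2 = 11
j=3,i=2: 3>2, acc = 11+1 = 12
j=3,i=3: not 3>3, acc = 12+4 = 16
j=4,i=1: 4>1, acc = 16+3 = 19
j=4,i=2: 4>2, acc = 19+2 = 21
j=4,i=3: 4>3, acc = 21+1 = 22
j=5,i=1: 5>1, acc = 22+4 = 26
j=5,i=2: 5>2, acc = 26+3 = 29
j=5,i=3: 5>3, acc = 29+2 = 31
j=6,i=1: 6>1, acc = 31+5 = 36
j=6,i=2: 6>2, acc = 36+4 = 40
j=6,i=3: 6>3, acc = 40+3 = 43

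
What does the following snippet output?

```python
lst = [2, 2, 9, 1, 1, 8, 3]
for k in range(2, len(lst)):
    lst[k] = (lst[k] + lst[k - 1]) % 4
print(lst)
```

k=2: lst[2] = (9+2)%4 = 3 → [2, 2, 3, 1, 1, 8, 3]
k=3: lst[3] = (1+3)%4 = 0 → [2, 2, 3, 0, 1, 8, 3]
k=4: lst[4] = (1+0)%4 = 1 → [2, 2, 3, 0, 1, 8, 3]
k=5: lst[5] = (8+1)%4 = 1 → [2, 2, 3, 0, 1, 1, 3]
k=6: lst[6] = (3+1)%4 = 0 → [2, 2, 3, 0, 1, 1, 0]

[2, 2, 3, 0, 1, 1, 0]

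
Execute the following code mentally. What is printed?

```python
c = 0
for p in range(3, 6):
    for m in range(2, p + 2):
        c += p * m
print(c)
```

183

p=3,m=2: c = 0+6 = 6
p=3,m=3: c = 6+9 = 15
p=3,m=4: c = 15+12 = 27
p=4,m=2: c = 27+8 = 35
p=4,m=3: c = 35+12 = 47
p=4,m=4: c = 47+16 = 63
p=4,m=5: c = 63+20 = 83
p=5,m=2: c = 83+10 = 93
p=5,m=3: c = 93+15 = 108
p=5,m=4: c = 108+20 = 128
p=5,m=5: c = 128+25 = 153
p=5,m=6: c = 153+30 = 183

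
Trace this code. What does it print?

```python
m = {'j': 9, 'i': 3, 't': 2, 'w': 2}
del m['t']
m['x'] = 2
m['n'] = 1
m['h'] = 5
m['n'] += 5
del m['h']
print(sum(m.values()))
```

del 't' → {'j': 9, 'i': 3, 'w': 2}
m['x'] = 2 → {'j': 9, 'i': 3, 'w': 2, 'x': 2}
m['n'] = 1 → {'j': 9, 'i': 3, 'w': 2, 'x': 2, 'n': 1}
m['h'] = 5 → {'j': 9, 'i': 3, 'w': 2, 'x': 2, 'n': 1, 'h': 5}
m['n'] = 1+5 = 6 → {'j': 9, 'i': 3, 'w': 2, 'x': 2, 'n': 6, 'h': 5}
del 'h' → {'j': 9, 'i': 3, 'w': 2, 'x': 2, 'n': 6}
sum of values = 22

22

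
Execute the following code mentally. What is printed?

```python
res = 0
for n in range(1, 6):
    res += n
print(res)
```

n=1: res = 0+1 = 1
n=2: res = 1+2 = 3
n=3: res = 3+3 = 6
n=4: res = 6+4 = 10
n=5: res = 10+5 = 15

15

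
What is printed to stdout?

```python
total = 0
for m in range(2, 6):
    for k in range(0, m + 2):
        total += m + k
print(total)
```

134

m=2,k=0: total = 0+2 = 2
m=2,k=1: total = 2+3 = 5
m=2,k=2: total = 5+4 = 9
m=2,k=3: total = 9+5 = 14
m=3,k=0: total = 14+3 = 17
m=3,k=1: total = 17+4 = 21
m=3,k=2: total = 21+5 = 26
m=3,k=3: total = 26+6 = 32
m=3,k=4: total = 32+7 = 39
m=4,k=0: total = 39+4 = 43
m=4,k=1: total = 43+5 = 48
m=4,k=2: total = 48+6 = 54
m=4,k=3: total = 54+7 = 61
m=4,k=4: total = 61+8 = 69
m=4,k=5: total = 69+9 = 78
m=5,k=0: total = 78+5 = 83
m=5,k=1: total = 83+6 = 89
m=5,k=2: total = 89+7 = 96
m=5,k=3: total = 96+8 = 104
m=5,k=4: total = 104+9 = 113
m=5,k=5: total = 113+10 = 123
m=5,k=6: total = 123+11 = 134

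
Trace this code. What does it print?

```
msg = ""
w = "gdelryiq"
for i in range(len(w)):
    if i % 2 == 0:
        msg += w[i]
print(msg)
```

geri

i=0: add 'g' → 'g'
i=1: skip
i=2: add 'e' → 'ge'
i=3: skip
i=4: add 'r' → 'ger'
i=5: skip
i=6: add 'i' → 'geri'
i=7: skip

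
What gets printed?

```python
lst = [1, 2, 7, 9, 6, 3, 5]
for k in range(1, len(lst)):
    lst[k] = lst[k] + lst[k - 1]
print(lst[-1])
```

k=1: lst[1] = 2+1 = 3 → [1, 3, 7, 9, 6, 3, 5]
k=2: lst[2] = 7+3 = 10 → [1, 3, 10, 9, 6, 3, 5]
k=3: lst[3] = 9+10 = 19 → [1, 3, 10, 19, 6, 3, 5]
k=4: lst[4] = 6+19 = 25 → [1, 3, 10, 19, 25, 3, 5]
k=5: lst[5] = 3+25 = 28 → [1, 3, 10, 19, 25, 28, 5]
k=6: lst[6] = 5+28 = 33 → [1, 3, 10, 19, 25, 28, 33]

33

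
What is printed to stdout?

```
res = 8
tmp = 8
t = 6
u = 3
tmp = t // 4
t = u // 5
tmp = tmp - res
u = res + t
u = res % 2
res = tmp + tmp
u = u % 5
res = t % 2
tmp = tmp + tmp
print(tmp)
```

-14

tmp = 6//4 = 1
t = 3//5 = 0
tmp = 1-8 = -7
u = 8+0 = 8
u = 8%2 = 0
res = (-7)+(-7) = -14
u = 0%5 = 0
res = 0%2 = 0
tmp = (-7)+(-7) = -14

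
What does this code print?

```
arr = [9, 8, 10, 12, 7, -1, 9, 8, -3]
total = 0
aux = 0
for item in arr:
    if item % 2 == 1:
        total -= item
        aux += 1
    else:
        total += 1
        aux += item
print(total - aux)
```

-60

item=9: odd, total = 0-9 = -9; aux=1
item=8: not odd, total = (-9)+1 = -8; aux=9
item=10: not odd, total = (-8)+1 = -7; aux=19
item=12: not odd, total = (-7)+1 = -6; aux=31
item=7: odd, total = (-6)-7 = -13; aux=32
item=-1: odd, total = (-13)-(-1) = -12; aux=33
item=9: odd, total = (-12)-9 = -21; aux=34
item=8: not odd, total = (-21)+1 = -20; aux=42
item=-3: odd, total = (-20)-(-3) = -17; aux=43
total-aux = (-17)-43 = -60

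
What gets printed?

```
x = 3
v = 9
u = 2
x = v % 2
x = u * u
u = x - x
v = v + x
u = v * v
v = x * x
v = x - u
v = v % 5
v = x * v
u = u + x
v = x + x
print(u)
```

x = 9%2 = 1
x = 2*2 = 4
u = 4-4 = 0
v = 9+4 = 13
u = 13*13 = 169
v = 4*4 = 16
v = 4-169 = -165
v = (-165)%5 = 0
v = 4*0 = 0
u = 169+4 = 173
v = 4+4 = 8

173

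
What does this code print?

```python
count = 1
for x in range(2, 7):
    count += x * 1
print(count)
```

21

x=2: count = 1+2*1 = 3
x=3: count = 3+3*1 = 6
x=4: count = 6+4*1 = 10
x=5: count = 10+5*1 = 15
x=6: count = 15+6*1 = 21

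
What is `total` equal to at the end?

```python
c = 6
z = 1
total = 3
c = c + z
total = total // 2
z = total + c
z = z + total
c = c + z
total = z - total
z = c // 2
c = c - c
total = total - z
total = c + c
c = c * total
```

0

c = 6+1 = 7
total = 3//2 = 1
z = 1+7 = 8
z = 8+1 = 9
c = 7+9 = 16
total = 9-1 = 8
z = 16//2 = 8
c = 16-16 = 0
total = 8-8 = 0
total = 0+0 = 0
c = 0*0 = 0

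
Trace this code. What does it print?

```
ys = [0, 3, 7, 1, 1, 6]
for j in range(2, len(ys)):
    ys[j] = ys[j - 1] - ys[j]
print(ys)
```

j=2: ys[2] = 3-7 = -4 → [0, 3, -4, 1, 1, 6]
j=3: ys[3] = (-4)-1 = -5 → [0, 3, -4, -5, 1, 6]
j=4: ys[4] = (-5)-1 = -6 → [0, 3, -4, -5, -6, 6]
j=5: ys[5] = (-6)-6 = -12 → [0, 3, -4, -5, -6, -12]

[0, 3, -4, -5, -6, -12]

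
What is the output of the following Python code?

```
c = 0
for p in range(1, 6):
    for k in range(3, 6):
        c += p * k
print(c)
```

p=1,k=3: c = 0+3 = 3
p=1,k=4: c = 3+4 = 7
p=1,k=5: c = 7+5 = 12
p=2,k=3: c = 12+6 = 18
p=2,k=4: c = 18+8 = 26
p=2,k=5: c = 26+10 = 36
p=3,k=3: c = 36+9 = 45
p=3,k=4: c = 45+12 = 57
p=3,k=5: c = 57+15 = 72
p=4,k=3: c = 72+12 = 84
p=4,k=4: c = 84+16 = 100
p=4,k=5: c = 100+20 = 120
p=5,k=3: c = 120+15 = 135
p=5,k=4: c = 135+20 = 155
p=5,k=5: c = 155+25 = 180

180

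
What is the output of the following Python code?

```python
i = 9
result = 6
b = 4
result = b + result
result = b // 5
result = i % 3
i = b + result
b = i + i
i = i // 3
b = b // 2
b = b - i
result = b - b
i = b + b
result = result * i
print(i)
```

6

result = 4+6 = 10
result = 4//5 = 0
result = 9%3 = 0
i = 4+0 = 4
b = 4+4 = 8
i = 4//3 = 1
b = 8//2 = 4
b = 4-1 = 3
result = 3-3 = 0
i = 3+3 = 6
result = 0*6 = 0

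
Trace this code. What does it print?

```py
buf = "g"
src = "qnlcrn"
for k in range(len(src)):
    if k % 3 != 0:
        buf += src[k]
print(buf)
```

k=0: skip
k=1: add 'n' → 'gn'
k=2: add 'l' → 'gnl'
k=3: skip
k=4: add 'r' → 'gnlr'
k=5: add 'n' → 'gnlrn'

gnlrn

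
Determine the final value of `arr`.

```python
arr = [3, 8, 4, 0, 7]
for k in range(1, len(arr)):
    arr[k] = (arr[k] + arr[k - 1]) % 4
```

k=1: arr[1] = (8+3)%4 = 3 → [3, 3, 4, 0, 7]
k=2: arr[2] = (4+3)%4 = 3 → [3, 3, 3, 0, 7]
k=3: arr[3] = (0+3)%4 = 3 → [3, 3, 3, 3, 7]
k=4: arr[4] = (7+3)%4 = 2 → [3, 3, 3, 3, 2]

[3, 3, 3, 3, 2]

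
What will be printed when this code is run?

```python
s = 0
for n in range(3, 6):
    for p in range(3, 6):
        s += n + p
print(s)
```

72

n=3,p=3: s = 0+6 = 6
n=3,p=4: s = 6+7 = 13
n=3,p=5: s = 13+8 = 21
n=4,p=3: s = 21+7 = 28
n=4,p=4: s = 28+8 = 36
n=4,p=5: s = 36+9 = 45
n=5,p=3: s = 45+8 = 53
n=5,p=4: s = 53+9 = 62
n=5,p=5: s = 62+10 = 72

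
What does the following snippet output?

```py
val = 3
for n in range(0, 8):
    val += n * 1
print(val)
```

n=0: val = 3+0*1 = 3
n=1: val = 3+1*1 = 4
n=2: val = 4+2*1 = 6
n=3: val = 6+3*1 = 9
n=4: val = 9+4*1 = 13
n=5: val = 13+5*1 = 18
n=6: val = 18+6*1 = 24
n=7: val = 24+7*1 = 31

31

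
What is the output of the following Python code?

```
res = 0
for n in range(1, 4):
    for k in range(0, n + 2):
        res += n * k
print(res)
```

n=1,k=0: res = 0+0 = 0
n=1,k=1: res = 0+1 = 1
n=1,k=2: res = 1+2 = 3
n=2,k=0: res = 3+0 = 3
n=2,k=1: res = 3+2 = 5
n=2,k=2: res = 5+4 = 9
n=2,k=3: res = 9+6 = 15
n=3,k=0: res = 15+0 = 15
n=3,k=1: res = 15+3 = 18
n=3,k=2: res = 18+6 = 24
n=3,k=3: res = 24+9 = 33
n=3,k=4: res = 33+12 = 45

45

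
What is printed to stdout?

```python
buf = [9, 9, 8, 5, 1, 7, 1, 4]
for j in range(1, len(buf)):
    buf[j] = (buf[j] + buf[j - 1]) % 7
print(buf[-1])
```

2

j=1: buf[1] = (9+9)%7 = 4 → [9, 4, 8, 5, 1, 7, 1, 4]
j=2: buf[2] = (8+4)%7 = 5 → [9, 4, 5, 5, 1, 7, 1, 4]
j=3: buf[3] = (5+5)%7 = 3 → [9, 4, 5, 3, 1, 7, 1, 4]
j=4: buf[4] = (1+3)%7 = 4 → [9, 4, 5, 3, 4, 7, 1, 4]
j=5: buf[5] = (7+4)%7 = 4 → [9, 4, 5, 3, 4, 4, 1, 4]
j=6: buf[6] = (1+4)%7 = 5 → [9, 4, 5, 3, 4, 4, 5, 4]
j=7: buf[7] = (4+5)%7 = 2 → [9, 4, 5, 3, 4, 4, 5, 2]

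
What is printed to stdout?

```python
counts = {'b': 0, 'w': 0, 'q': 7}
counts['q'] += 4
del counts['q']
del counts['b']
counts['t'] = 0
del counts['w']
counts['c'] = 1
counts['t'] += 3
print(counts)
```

counts['q'] = 7+4 = 11 → {'b': 0, 'w': 0, 'q': 11}
del 'q' → {'b': 0, 'w': 0}
del 'b' → {'w': 0}
counts['t'] = 0 → {'w': 0, 't': 0}
del 'w' → {'t': 0}
counts['c'] = 1 → {'t': 0, 'c': 1}
counts['t'] = 0+3 = 3 → {'t': 3, 'c': 1}

{'t': 3, 'c': 1}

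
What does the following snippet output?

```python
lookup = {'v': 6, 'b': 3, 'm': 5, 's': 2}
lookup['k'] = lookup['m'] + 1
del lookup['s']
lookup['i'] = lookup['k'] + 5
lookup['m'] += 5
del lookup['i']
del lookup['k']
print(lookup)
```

{'v': 6, 'b': 3, 'm': 10}

lookup['k'] = lookup['m']+1 = 6 → {'v': 6, 'b': 3, 'm': 5, 's': 2, 'k': 6}
del 's' → {'v': 6, 'b': 3, 'm': 5, 'k': 6}
lookup['i'] = lookup['k']+5 = 11 → {'v': 6, 'b': 3, 'm': 5, 'k': 6, 'i': 11}
lookup['m'] = 5+5 = 10 → {'v': 6, 'b': 3, 'm': 10, 'k': 6, 'i': 11}
del 'i' → {'v': 6, 'b': 3, 'm': 10, 'k': 6}
del 'k' → {'v': 6, 'b': 3, 'm': 10}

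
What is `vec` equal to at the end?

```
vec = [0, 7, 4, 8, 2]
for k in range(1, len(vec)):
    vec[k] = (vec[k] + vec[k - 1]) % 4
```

[0, 3, 3, 3, 1]

k=1: vec[1] = (7+0)%4 = 3 → [0, 3, 4, 8, 2]
k=2: vec[2] = (4+3)%4 = 3 → [0, 3, 3, 8, 2]
k=3: vec[3] = (8+3)%4 = 3 → [0, 3, 3, 3, 2]
k=4: vec[4] = (2+3)%4 = 1 → [0, 3, 3, 3, 1]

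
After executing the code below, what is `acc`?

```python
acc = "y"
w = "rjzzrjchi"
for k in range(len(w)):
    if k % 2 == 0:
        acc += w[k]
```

k=0: add 'r' → 'yr'
k=1: skip
k=2: add 'z' → 'yrz'
k=3: skip
k=4: add 'r' → 'yrzr'
k=5: skip
k=6: add 'c' → 'yrzrc'
k=7: skip
k=8: add 'i' → 'yrzrci'

'yrzrci'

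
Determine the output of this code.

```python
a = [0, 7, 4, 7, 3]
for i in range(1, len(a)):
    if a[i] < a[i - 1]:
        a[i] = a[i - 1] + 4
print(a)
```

[0, 7, 11, 15, 19]

i=1: 7>=0, unchanged → [0, 7, 4, 7, 3]
i=2: 4<7, a[2] = 7+4 = 11 → [0, 7, 11, 7, 3]
i=3: 7<11, a[3] = 11+4 = 15 → [0, 7, 11, 15, 3]
i=4: 3<15, a[4] = 15+4 = 19 → [0, 7, 11, 15, 19]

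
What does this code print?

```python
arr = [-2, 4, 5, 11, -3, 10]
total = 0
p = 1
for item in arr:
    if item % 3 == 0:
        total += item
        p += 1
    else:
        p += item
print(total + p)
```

item=-2: not %3==0; p=-1
item=4: not %3==0; p=3
item=5: not %3==0; p=8
item=11: not %3==0; p=19
item=-3: %3==0, total = 0+(-3) = -3; p=20
item=10: not %3==0; p=30
total+p = (-3)+30 = 27

27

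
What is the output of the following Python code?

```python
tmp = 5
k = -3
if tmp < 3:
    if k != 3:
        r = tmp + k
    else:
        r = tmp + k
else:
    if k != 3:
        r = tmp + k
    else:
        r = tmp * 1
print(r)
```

2

tmp=5, k=-3
tmp < 3 is False; k != 3 is True
→ r = tmp + k = 2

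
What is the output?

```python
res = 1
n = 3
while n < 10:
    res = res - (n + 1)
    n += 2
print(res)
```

-27

n=3: res = 1-4 = -3
n=5: res = (-3)-6 = -9
n=7: res = (-9)-8 = -17
n=9: res = (-17)-10 = -27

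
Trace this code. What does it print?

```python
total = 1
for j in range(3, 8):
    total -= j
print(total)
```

j=3: total = 1-3 = -2
j=4: total = (-2)-4 = -6
j=5: total = (-6)-5 = -11
j=6: total = (-11)-6 = -17
j=7: total = (-17)-7 = -24

-24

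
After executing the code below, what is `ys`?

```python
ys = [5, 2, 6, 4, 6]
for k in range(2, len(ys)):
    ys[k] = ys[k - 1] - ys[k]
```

[5, 2, -4, -8, -14]

k=2: ys[2] = 2-6 = -4 → [5, 2, -4, 4, 6]
k=3: ys[3] = (-4)-4 = -8 → [5, 2, -4, -8, 6]
k=4: ys[4] = (-8)-6 = -14 → [5, 2, -4, -8, -14]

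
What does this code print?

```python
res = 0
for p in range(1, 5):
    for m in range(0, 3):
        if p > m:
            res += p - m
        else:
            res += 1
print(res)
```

p=1,m=0: 1>0, res = 0+1 = 1
p=1,m=1: not 1>1, res = 1+1 = 2
p=1,m=2: not 1>2, res = 2+1 = 3
p=2,m=0: 2>0, res = 3+2 = 5
p=2,m=1: 2>1, res = 5+1 = 6
p=2,m=2: not 2>2, res = 6+1 = 7
p=3,m=0: 3>0, res = 7+3 = 10
p=3,m=1: 3>1, res = 10+2 = 12
p=3,m=2: 3>2, res = 12+1 = 13
p=4,m=0: 4>0, res = 13+4 = 17
p=4,m=1: 4>1, res = 17+3 = 20
p=4,m=2: 4>2, res = 20+2 = 22

22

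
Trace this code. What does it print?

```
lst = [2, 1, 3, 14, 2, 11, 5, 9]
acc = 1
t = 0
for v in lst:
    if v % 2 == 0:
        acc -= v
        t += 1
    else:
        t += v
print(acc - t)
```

-49

v=2: even, acc = 1-2 = -1; t=1
v=1: not even; t=2
v=3: not even; t=5
v=14: even, acc = (-1)-14 = -15; t=6
v=2: even, acc = (-15)-2 = -17; t=7
v=11: not even; t=18
v=5: not even; t=23
v=9: not even; t=32
acc-t = (-17)-32 = -49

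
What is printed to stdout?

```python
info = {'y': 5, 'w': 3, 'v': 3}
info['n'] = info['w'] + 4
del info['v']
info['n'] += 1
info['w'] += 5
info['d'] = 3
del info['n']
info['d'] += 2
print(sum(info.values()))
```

18

info['n'] = info['w']+4 = 7 → {'y': 5, 'w': 3, 'v': 3, 'n': 7}
del 'v' → {'y': 5, 'w': 3, 'n': 7}
info['n'] = 7+1 = 8 → {'y': 5, 'w': 3, 'n': 8}
info['w'] = 3+5 = 8 → {'y': 5, 'w': 8, 'n': 8}
info['d'] = 3 → {'y': 5, 'w': 8, 'n': 8, 'd': 3}
del 'n' → {'y': 5, 'w': 8, 'd': 3}
info['d'] = 3+2 = 5 → {'y': 5, 'w': 8, 'd': 5}
sum of values = 18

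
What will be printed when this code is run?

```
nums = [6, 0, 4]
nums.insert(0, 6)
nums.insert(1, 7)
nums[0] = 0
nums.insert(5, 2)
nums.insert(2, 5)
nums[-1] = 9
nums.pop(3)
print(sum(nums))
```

25

insert 6 at 0 → [6, 6, 0, 4]
insert 7 at 1 → [6, 7, 6, 0, 4]
nums[0] = 0 → [0, 7, 6, 0, 4]
insert 2 at 5 → [0, 7, 6, 0, 4, 2]
insert 5 at 2 → [0, 7, 5, 6, 0, 4, 2]
nums[-1] = 9 → [0, 7, 5, 6, 0, 4, 9]
pop(3) removes 6 → [0, 7, 5, 0, 4, 9]
sum = 25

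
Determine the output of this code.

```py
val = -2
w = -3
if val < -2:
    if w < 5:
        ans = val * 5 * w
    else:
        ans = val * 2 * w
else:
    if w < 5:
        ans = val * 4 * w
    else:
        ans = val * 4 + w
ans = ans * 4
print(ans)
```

96

val=-2, w=-3
val < -2 is False; w < 5 is True
→ ans = val * 4 * w = 24
ans = 24*4 = 96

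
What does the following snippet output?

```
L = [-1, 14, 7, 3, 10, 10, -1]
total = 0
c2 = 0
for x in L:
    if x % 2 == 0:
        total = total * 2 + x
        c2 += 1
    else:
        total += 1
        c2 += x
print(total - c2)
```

92

x=-1: not even, total = 0+1 = 1; c2=-1
x=14: even, total = 1*2+14 = 16; c2=0
x=7: not even, total = 16+1 = 17; c2=7
x=3: not even, total = 17+1 = 18; c2=10
x=10: even, total = 18*2+10 = 46; c2=11
x=10: even, total = 46*2+10 = 102; c2=12
x=-1: not even, total = 102+1 = 103; c2=11
total-c2 = 103-11 = 92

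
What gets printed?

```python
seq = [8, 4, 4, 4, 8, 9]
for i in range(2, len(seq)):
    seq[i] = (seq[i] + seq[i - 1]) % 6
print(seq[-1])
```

i=2: seq[2] = (4+4)%6 = 2 → [8, 4, 2, 4, 8, 9]
i=3: seq[3] = (4+2)%6 = 0 → [8, 4, 2, 0, 8, 9]
i=4: seq[4] = (8+0)%6 = 2 → [8, 4, 2, 0, 2, 9]
i=5: seq[5] = (9+2)%6 = 5 → [8, 4, 2, 0, 2, 5]

5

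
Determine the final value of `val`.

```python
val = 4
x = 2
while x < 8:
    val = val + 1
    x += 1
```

10

x=2: val = 4+1 = 5
x=3: val = 5+1 = 6
x=4: val = 6+1 = 7
x=5: val = 7+1 = 8
x=6: val = 8+1 = 9
x=7: val = 9+1 = 10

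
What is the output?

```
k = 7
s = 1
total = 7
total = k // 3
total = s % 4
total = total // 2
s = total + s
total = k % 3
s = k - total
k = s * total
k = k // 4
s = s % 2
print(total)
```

1

total = 7//3 = 2
total = 1%4 = 1
total = 1//2 = 0
s = 0+1 = 1
total = 7%3 = 1
s = 7-1 = 6
k = 6*1 = 6
k = 6//4 = 1
s = 6%2 = 0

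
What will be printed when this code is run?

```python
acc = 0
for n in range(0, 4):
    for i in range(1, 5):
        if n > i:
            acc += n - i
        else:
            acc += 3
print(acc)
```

n=0,i=1: not 0>1, acc = 0+3 = 3
n=0,i=2: not 0>2, acc = 3+3 = 6
n=0,i=3: not 0>3, acc = 6+3 = 9
n=0,i=4: not 0>4, acc = 9+3 = 12
n=1,i=1: not 1>1, acc = 12+3 = 15
n=1,i=2: not 1>2, acc = 15+3 = 18
n=1,i=3: not 1>3, acc = 18+3 = 21
n=1,i=4: not 1>4, acc = 21+3 = 24
n=2,i=1: 2>1, acc = 24+1 = 25
n=2,i=2: not 2>2, acc = 25+3 = 28
n=2,i=3: not 2>3, acc = 28+3 = 31
n=2,i=4: not 2>4, acc = 31+3 = 34
n=3,i=1: 3>1, acc = 34+2 = 36
n=3,i=2: 3>2, acc = 36+1 = 37
n=3,i=3: not 3>3, acc = 37+3 = 40
n=3,i=4: not 3>4, acc = 40+3 = 43

43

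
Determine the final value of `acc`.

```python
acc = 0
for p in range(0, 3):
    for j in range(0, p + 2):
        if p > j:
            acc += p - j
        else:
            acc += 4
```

p=0,j=0: not 0>0, acc = 0+4 = 4
p=0,j=1: not 0>1, acc = 4+4 = 8
p=1,j=0: 1>0, acc = 8+1 = 9
p=1,j=1: not 1>1, acc = 9+4 = 13
p=1,j=2: not 1>2, acc = 13+4 = 17
p=2,j=0: 2>0, acc = 17+2 = 19
p=2,j=1: 2>1, acc = 19+1 = 20
p=2,j=2: not 2>2, acc = 20+4 = 24
p=2,j=3: not 2>3, acc = 24+4 = 28

28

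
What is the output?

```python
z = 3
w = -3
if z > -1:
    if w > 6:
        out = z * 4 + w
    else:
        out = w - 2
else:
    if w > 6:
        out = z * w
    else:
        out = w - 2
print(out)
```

z=3, w=-3
z > -1 is True; w > 6 is False
→ out = w - 2 = -5

-5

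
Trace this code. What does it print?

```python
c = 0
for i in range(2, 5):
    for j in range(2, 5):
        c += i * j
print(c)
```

81

i=2,j=2: c = 0+4 = 4
i=2,j=3: c = 4+6 = 10
i=2,j=4: c = 10+8 = 18
i=3,j=2: c = 18+6 = 24
i=3,j=3: c = 24+9 = 33
i=3,j=4: c = 33+12 = 45
i=4,j=2: c = 45+8 = 53
i=4,j=3: c = 53+12 = 65
i=4,j=4: c = 65+16 = 81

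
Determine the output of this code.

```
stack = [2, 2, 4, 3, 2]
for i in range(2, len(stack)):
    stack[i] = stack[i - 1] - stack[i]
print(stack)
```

i=2: stack[2] = 2-4 = -2 → [2, 2, -2, 3, 2]
i=3: stack[3] = (-2)-3 = -5 → [2, 2, -2, -5, 2]
i=4: stack[4] = (-5)-2 = -7 → [2, 2, -2, -5, -7]

[2, 2, -2, -5, -7]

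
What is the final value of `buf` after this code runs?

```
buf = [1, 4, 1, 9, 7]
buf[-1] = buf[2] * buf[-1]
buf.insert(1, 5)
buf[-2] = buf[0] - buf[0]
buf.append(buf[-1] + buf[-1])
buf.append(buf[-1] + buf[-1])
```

buf[-1] = buf[2]*buf[-1] = 1*7 = 7 → [1, 4, 1, 9, 7]
insert 5 at 1 → [1, 5, 4, 1, 9, 7]
buf[-2] = buf[0]-buf[0] = 1-1 = 0 → [1, 5, 4, 1, 0, 7]
append buf[-1]+buf[-1] = 7+7 = 14 → [1, 5, 4, 1, 0, 7, 14]
append buf[-1]+buf[-1] = 14+14 = 28 → [1, 5, 4, 1, 0, 7, 14, 28]

[1, 5, 4, 1, 0, 7, 14, 28]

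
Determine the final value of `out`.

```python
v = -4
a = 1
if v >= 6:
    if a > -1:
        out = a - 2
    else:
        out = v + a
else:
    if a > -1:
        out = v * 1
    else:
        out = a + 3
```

v=-4, a=1
v >= 6 is False; a > -1 is True
→ out = v * 1 = -4

-4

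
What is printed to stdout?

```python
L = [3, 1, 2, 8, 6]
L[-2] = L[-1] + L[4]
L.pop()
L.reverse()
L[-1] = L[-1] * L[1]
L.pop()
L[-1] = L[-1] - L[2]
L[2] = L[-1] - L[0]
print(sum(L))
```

L[-2] = L[-1]+L[4] = 6+6 = 12 → [3, 1, 2, 12, 6]
pop() removes 6 → [3, 1, 2, 12]
reverse → [12, 2, 1, 3]
L[-1] = L[-1]*L[1] = 3*2 = 6 → [12, 2, 1, 6]
pop() removes 6 → [12, 2, 1]
L[-1] = L[-1]-L[2] = 1-1 = 0 → [12, 2, 0]
L[2] = L[-1]-L[0] = 0-12 = -12 → [12, 2, -12]
sum = 2

2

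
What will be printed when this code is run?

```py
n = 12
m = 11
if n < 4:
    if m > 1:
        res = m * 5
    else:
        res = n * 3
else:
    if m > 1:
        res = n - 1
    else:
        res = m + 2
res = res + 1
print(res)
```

n=12, m=11
n < 4 is False; m > 1 is True
→ res = n - 1 = 11
res = 11+1 = 12

12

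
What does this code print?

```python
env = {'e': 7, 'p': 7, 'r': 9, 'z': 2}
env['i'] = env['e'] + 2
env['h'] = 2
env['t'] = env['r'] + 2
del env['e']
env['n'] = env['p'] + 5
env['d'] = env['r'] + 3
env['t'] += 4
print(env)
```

{'p': 7, 'r': 9, 'z': 2, 'i': 9, 'h': 2, 't': 15, 'n': 12, 'd': 12}

env['i'] = env['e']+2 = 9 → {'e': 7, 'p': 7, 'r': 9, 'z': 2, 'i': 9}
env['h'] = 2 → {'e': 7, 'p': 7, 'r': 9, 'z': 2, 'i': 9, 'h': 2}
env['t'] = env['r']+2 = 11 → {'e': 7, 'p': 7, 'r': 9, 'z': 2, 'i': 9, 'h': 2, 't': 11}
del 'e' → {'p': 7, 'r': 9, 'z': 2, 'i': 9, 'h': 2, 't': 11}
env['n'] = env['p']+5 = 12 → {'p': 7, 'r': 9, 'z': 2, 'i': 9, 'h': 2, 't': 11, 'n': 12}
env['d'] = env['r']+3 = 12 → {'p': 7, 'r': 9, 'z': 2, 'i': 9, 'h': 2, 't': 11, 'n': 12, 'd': 12}
env['t'] = 11+4 = 15 → {'p': 7, 'r': 9, 'z': 2, 'i': 9, 'h': 2, 't': 15, 'n': 12, 'd': 12}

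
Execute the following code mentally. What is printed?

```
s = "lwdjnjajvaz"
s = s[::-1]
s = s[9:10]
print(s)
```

w

reverse → 'zavjajnjdwl'
slice [9:10] → 'w'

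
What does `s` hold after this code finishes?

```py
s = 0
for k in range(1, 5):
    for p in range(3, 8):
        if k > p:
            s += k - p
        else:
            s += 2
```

39

k=1,p=3: not 1>3, s = 0+2 = 2
k=1,p=4: not 1>4, s = 2+2 = 4
k=1,p=5: not 1>5, s = 4+2 = 6
k=1,p=6: not 1>6, s = 6+2 = 8
k=1,p=7: not 1>7, s = 8+2 = 10
k=2,p=3: not 2>3, s = 10+2 = 12
k=2,p=4: not 2>4, s = 12+2 = 14
k=2,p=5: not 2>5, s = 14+2 = 16
k=2,p=6: not 2>6, s = 16+2 = 18
k=2,p=7: not 2>7, s = 18+2 = 20
k=3,p=3: not 3>3, s = 20+2 = 22
k=3,p=4: not 3>4, s = 22+2 = 24
k=3,p=5: not 3>5, s = 24+2 = 26
k=3,p=6: not 3>6, s = 26+2 = 28
k=3,p=7: not 3>7, s = 28+2 = 30
k=4,p=3: 4>3, s = 30+1 = 31
k=4,p=4: not 4>4, s = 31+2 = 33
k=4,p=5: not 4>5, s = 33+2 = 35
k=4,p=6: not 4>6, s = 35+2 = 37
k=4,p=7: not 4>7, s = 37+2 = 39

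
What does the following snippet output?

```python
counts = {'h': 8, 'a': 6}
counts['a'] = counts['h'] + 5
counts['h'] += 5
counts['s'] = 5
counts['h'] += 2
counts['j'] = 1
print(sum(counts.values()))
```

34

counts['a'] = counts['h']+5 = 13 → {'h': 8, 'a': 13}
counts['h'] = 8+5 = 13 → {'h': 13, 'a': 13}
counts['s'] = 5 → {'h': 13, 'a': 13, 's': 5}
counts['h'] = 13+2 = 15 → {'h': 15, 'a': 13, 's': 5}
counts['j'] = 1 → {'h': 15, 'a': 13, 's': 5, 'j': 1}
sum of values = 34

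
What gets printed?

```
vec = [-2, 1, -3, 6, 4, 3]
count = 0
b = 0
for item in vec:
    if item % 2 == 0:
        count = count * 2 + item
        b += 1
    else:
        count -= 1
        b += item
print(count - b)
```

-5

item=-2: even, count = 0*2+(-2) = -2; b=1
item=1: not even, count = (-2)-1 = -3; b=2
item=-3: not even, count = (-3)-1 = -4; b=-1
item=6: even, count = (-4)*2+6 = -2; b=0
item=4: even, count = (-2)*2+4 = 0; b=1
item=3: not even, count = 0-1 = -1; b=4
count-b = (-1)-4 = -5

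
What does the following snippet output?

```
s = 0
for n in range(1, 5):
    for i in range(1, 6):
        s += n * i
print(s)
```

n=1,i=1: s = 0+1 = 1
n=1,i=2: s = 1+2 = 3
n=1,i=3: s = 3+3 = 6
n=1,i=4: s = 6+4 = 10
n=1,i=5: s = 10+5 = 15
n=2,i=1: s = 15+2 = 17
n=2,i=2: s = 17+4 = 21
n=2,i=3: s = 21+6 = 27
n=2,i=4: s = 27+8 = 35
n=2,i=5: s = 35+10 = 45
n=3,i=1: s = 45+3 = 48
n=3,i=2: s = 48+6 = 54
n=3,i=3: s = 54+9 = 63
n=3,i=4: s = 63+12 = 75
n=3,i=5: s = 75+15 = 90
n=4,i=1: s = 90+4 = 94
n=4,i=2: s = 94+8 = 102
n=4,i=3: s = 102+12 = 114
n=4,i=4: s = 114+16 = 130
n=4,i=5: s = 130+20 = 150

150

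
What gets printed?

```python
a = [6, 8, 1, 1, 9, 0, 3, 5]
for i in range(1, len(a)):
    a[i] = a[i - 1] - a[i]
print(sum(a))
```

i=1: a[1] = 6-8 = -2 → [6, -2, 1, 1, 9, 0, 3, 5]
i=2: a[2] = (-2)-1 = -3 → [6, -2, -3, 1, 9, 0, 3, 5]
i=3: a[3] = (-3)-1 = -4 → [6, -2, -3, -4, 9, 0, 3, 5]
i=4: a[4] = (-4)-9 = -13 → [6, -2, -3, -4, -13, 0, 3, 5]
i=5: a[5] = (-13)-0 = -13 → [6, -2, -3, -4, -13, -13, 3, 5]
i=6: a[6] = (-13)-3 = -16 → [6, -2, -3, -4, -13, -13, -16, 5]
i=7: a[7] = (-16)-5 = -21 → [6, -2, -3, -4, -13, -13, -16, -21]
sum = -66

-66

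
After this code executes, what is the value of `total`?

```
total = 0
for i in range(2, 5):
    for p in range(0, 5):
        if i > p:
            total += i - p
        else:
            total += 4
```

43

i=2,p=0: 2>0, total = 0+2 = 2
i=2,p=1: 2>1, total = 2+1 = 3
i=2,p=2: not 2>2, total = 3+4 = 7
i=2,p=3: not 2>3, total = 7+4 = 11
i=2,p=4: not 2>4, total = 11+4 = 15
i=3,p=0: 3>0, total = 15+3 = 18
i=3,p=1: 3>1, total = 18+2 = 20
i=3,p=2: 3>2, total = 20+1 = 21
i=3,p=3: not 3>3, total = 21+4 = 25
i=3,p=4: not 3>4, total = 25+4 = 29
i=4,p=0: 4>0, total = 29+4 = 33
i=4,p=1: 4>1, total = 33+3 = 36
i=4,p=2: 4>2, total = 36+2 = 38
i=4,p=3: 4>3, total = 38+1 = 39
i=4,p=4: not 4>4, total = 39+4 = 43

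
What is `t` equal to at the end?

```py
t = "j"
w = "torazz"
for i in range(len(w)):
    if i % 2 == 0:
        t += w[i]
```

'jtrz'

i=0: add 't' → 'jt'
i=1: skip
i=2: add 'r' → 'jtr'
i=3: skip
i=4: add 'z' → 'jtrz'
i=5: skip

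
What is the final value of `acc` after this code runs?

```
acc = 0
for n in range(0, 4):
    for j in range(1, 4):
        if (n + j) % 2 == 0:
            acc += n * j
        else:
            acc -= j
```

n=0,j=1: odd sum, acc = 0-1 = -1
n=0,j=2: even sum, acc = (-1)+0 = -1
n=0,j=3: odd sum, acc = (-1)-3 = -4
n=1,j=1: even sum, acc = (-4)+1 = -3
n=1,j=2: odd sum, acc = (-3)-2 = -5
n=1,j=3: even sum, acc = (-5)+3 = -2
n=2,j=1: odd sum, acc = (-2)-1 = -3
n=2,j=2: even sum, acc = (-3)+4 = 1
n=2,j=3: odd sum, acc = 1-3 = -2
n=3,j=1: even sum, acc = (-2)+3 = 1
n=3,j=2: odd sum, acc = 1-2 = -1
n=3,j=3: even sum, acc = (-1)+9 = 8

8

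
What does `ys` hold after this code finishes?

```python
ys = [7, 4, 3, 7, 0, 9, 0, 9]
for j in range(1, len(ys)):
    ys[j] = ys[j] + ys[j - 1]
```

j=1: ys[1] = 4+7 = 11 → [7, 11, 3, 7, 0, 9, 0, 9]
j=2: ys[2] = 3+11 = 14 → [7, 11, 14, 7, 0, 9, 0, 9]
j=3: ys[3] = 7+14 = 21 → [7, 11, 14, 21, 0, 9, 0, 9]
j=4: ys[4] = 0+21 = 21 → [7, 11, 14, 21, 21, 9, 0, 9]
j=5: ys[5] = 9+21 = 30 → [7, 11, 14, 21, 21, 30, 0, 9]
j=6: ys[6] = 0+30 = 30 → [7, 11, 14, 21, 21, 30, 30, 9]
j=7: ys[7] = 9+30 = 39 → [7, 11, 14, 21, 21, 30, 30, 39]

[7, 11, 14, 21, 21, 30, 30, 39]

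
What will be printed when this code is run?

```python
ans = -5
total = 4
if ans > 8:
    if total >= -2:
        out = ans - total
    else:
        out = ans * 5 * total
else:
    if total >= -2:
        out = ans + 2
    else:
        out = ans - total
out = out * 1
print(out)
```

-3

ans=-5, total=4
ans > 8 is False; total >= -2 is True
→ out = ans + 2 = -3
out = (-3)*1 = -3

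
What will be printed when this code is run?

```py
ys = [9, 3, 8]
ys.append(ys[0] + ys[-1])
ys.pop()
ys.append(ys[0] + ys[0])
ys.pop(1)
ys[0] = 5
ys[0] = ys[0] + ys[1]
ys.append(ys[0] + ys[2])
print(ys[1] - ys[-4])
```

append ys[0]+ys[-1] = 9+8 = 17 → [9, 3, 8, 17]
pop() removes 17 → [9, 3, 8]
append ys[0]+ys[0] = 9+9 = 18 → [9, 3, 8, 18]
pop(1) removes 3 → [9, 8, 18]
ys[0] = 5 → [5, 8, 18]
ys[0] = ys[0]+ys[1] = 5+8 = 13 → [13, 8, 18]
append ys[0]+ys[2] = 13+18 = 31 → [13, 8, 18, 31]
ys[1]-ys[-4] = 8-13 = -5

-5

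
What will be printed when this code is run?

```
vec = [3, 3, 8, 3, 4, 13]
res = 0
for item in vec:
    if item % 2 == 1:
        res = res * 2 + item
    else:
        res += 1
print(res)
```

item=3: odd, res = 0*2+3 = 3
item=3: odd, res = 3*2+3 = 9
item=8: not odd, res = 9+1 = 10
item=3: odd, res = 10*2+3 = 23
item=4: not odd, res = 23+1 = 24
item=13: odd, res = 24*2+13 = 61

61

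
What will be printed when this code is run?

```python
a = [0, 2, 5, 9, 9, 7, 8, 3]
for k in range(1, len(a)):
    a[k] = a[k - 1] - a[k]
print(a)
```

[0, -2, -7, -16, -25, -32, -40, -43]

k=1: a[1] = 0-2 = -2 → [0, -2, 5, 9, 9, 7, 8, 3]
k=2: a[2] = (-2)-5 = -7 → [0, -2, -7, 9, 9, 7, 8, 3]
k=3: a[3] = (-7)-9 = -16 → [0, -2, -7, -16, 9, 7, 8, 3]
k=4: a[4] = (-16)-9 = -25 → [0, -2, -7, -16, -25, 7, 8, 3]
k=5: a[5] = (-25)-7 = -32 → [0, -2, -7, -16, -25, -32, 8, 3]
k=6: a[6] = (-32)-8 = -40 → [0, -2, -7, -16, -25, -32, -40, 3]
k=7: a[7] = (-40)-3 = -43 → [0, -2, -7, -16, -25, -32, -40, -43]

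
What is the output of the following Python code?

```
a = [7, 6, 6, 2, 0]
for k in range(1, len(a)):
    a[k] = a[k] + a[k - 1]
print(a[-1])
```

21

k=1: a[1] = 6+7 = 13 → [7, 13, 6, 2, 0]
k=2: a[2] = 6+13 = 19 → [7, 13, 19, 2, 0]
k=3: a[3] = 2+19 = 21 → [7, 13, 19, 21, 0]
k=4: a[4] = 0+21 = 21 → [7, 13, 19, 21, 21]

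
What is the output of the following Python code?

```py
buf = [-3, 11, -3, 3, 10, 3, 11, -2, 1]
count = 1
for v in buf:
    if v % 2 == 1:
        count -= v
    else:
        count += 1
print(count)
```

v=-3: odd, count = 1-(-3) = 4
v=11: odd, count = 4-11 = -7
v=-3: odd, count = (-7)-(-3) = -4
v=3: odd, count = (-4)-3 = -7
v=10: not odd, count = (-7)+1 = -6
v=3: odd, count = (-6)-3 = -9
v=11: odd, count = (-9)-11 = -20
v=-2: not odd, count = (-20)+1 = -19
v=1: odd, count = (-19)-1 = -20

-20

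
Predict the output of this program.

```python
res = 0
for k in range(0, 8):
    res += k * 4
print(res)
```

k=0: res = 0+0*4 = 0
k=1: res = 0+1*4 = 4
k=2: res = 4+2*4 = 12
k=3: res = 12+3*4 = 24
k=4: res = 24+4*4 = 40
k=5: res = 40+5*4 = 60
k=6: res = 60+6*4 = 84
k=7: res = 84+7*4 = 112

112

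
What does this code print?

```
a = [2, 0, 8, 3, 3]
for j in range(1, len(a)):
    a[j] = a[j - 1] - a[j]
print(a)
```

[2, 2, -6, -9, -12]

j=1: a[1] = 2-0 = 2 → [2, 2, 8, 3, 3]
j=2: a[2] = 2-8 = -6 → [2, 2, -6, 3, 3]
j=3: a[3] = (-6)-3 = -9 → [2, 2, -6, -9, 3]
j=4: a[4] = (-9)-3 = -12 → [2, 2, -6, -9, -12]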